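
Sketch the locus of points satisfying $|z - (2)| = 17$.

|z - z0| = r describes a circle centered at z0 with radius r
Here z0 = 2 and r = 17
Locus: Circle centered at (2, 0) with radius 17


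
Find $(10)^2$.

(a + bi)^2 = a^2 - b^2 + 2abi
= 10^2 - 0^2 + 2*10*0i
= 100


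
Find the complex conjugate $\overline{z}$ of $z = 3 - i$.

If z = a + bi, then conjugate(z) = a - bi
conjugate(3 - i) = 3 + i


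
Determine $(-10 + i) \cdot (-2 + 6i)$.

(a1*a2 - b1*b2) + (a1*b2 + b1*a2)i
= (20 - 6) + (-60 + (-2))i
= 14 - 62i


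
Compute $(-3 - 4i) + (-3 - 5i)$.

(-3 + (-3)) + (-4 + (-5))i = -6 - 9i


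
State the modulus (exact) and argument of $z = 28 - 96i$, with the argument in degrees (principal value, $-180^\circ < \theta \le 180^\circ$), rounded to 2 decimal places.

|z| = sqrt(28^2 + (-96)^2) = 100
arg(z) = arctan(b/a) = arctan(-96/28) (quadrant-adjusted) = -73.74°


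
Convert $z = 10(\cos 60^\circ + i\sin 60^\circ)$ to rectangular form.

a = r cos θ = 10 * 1/2 = 5
b = r sin θ = 10 * sqrt(3)/2 = 5*sqrt(3)
z = 5 + 5*sqrt(3)i


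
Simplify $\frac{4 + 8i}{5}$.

Divisor is real, so divide each part by 5:
= 4/5 + (8/5)i


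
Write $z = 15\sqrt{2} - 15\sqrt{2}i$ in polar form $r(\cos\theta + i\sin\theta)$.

r = |z| = sqrt(a^2 + b^2) = sqrt((15*sqrt(2))^2 + (-15*sqrt(2))^2) = sqrt(450 + 450) = sqrt(900) = 30
θ = arctan(b/a) = arctan(-21.2132/21.2132) (quadrant-adjusted) = 315°
z = 30(cos 315° + i sin 315°)


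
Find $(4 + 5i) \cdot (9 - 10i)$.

(a1*a2 - b1*b2) + (a1*b2 + b1*a2)i
= (36 - (-50)) + (-40 + 45)i
= 86 + 5i


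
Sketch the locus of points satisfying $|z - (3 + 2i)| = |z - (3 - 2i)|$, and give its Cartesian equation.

|z - z1| = |z - z2| means z is equidistant from z1 and z2,
i.e. the perpendicular bisector of the segment from (3, 2) to (3, -2) (midpoint (3, 0)).
With z = x + yi, square both sides:
(x - 3)^2 + (y - 2)^2 = (x - 3)^2 + (y - (-2))^2
The x^2 and y^2 terms cancel: 0x + (-8)y = 13 - 13 = 0
Simplify: y = 0
Locus: Perpendicular bisector of the segment from (3, 2) to (3, -2): the line y = 0


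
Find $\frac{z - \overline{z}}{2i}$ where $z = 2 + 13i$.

z - conjugate(z) = 2bi
(z - conjugate(z))/(2i) = 2bi/(2i) = b = 13


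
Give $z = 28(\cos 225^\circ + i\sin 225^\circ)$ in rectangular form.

a = r cos θ = 28 * -sqrt(2)/2 = -14*sqrt(2)
b = r sin θ = 28 * -sqrt(2)/2 = -14*sqrt(2)
z = -14*sqrt(2) - 14*sqrt(2)i


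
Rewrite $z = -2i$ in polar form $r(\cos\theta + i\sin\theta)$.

r = |z| = sqrt(a^2 + b^2) = sqrt((0)^2 + (-2)^2) = sqrt(0 + 4) = sqrt(4) = 2
a = 0 and b < 0, so z lies on the negative imaginary axis: θ = 270°
z = 2(cos 270° + i sin 270°)


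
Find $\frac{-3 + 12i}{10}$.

Divisor is real, so divide each part by 10:
= -3/10 + (6/5)i


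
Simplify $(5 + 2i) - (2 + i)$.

(5 - 2) + (2 - 1)i = 3 + i


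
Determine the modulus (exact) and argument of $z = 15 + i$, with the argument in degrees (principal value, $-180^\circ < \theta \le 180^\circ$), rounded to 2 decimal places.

|z| = sqrt(15^2 + 1^2) = sqrt(226)
arg(z) = arctan(b/a) = arctan(1/15) (quadrant-adjusted) = 3.81°


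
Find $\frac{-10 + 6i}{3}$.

Divisor is real, so divide each part by 3:
= -10/3 + 2i


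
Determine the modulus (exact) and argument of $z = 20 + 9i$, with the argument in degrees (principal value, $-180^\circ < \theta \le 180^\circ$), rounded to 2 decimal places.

|z| = sqrt(20^2 + 9^2) = sqrt(481)
arg(z) = arctan(b/a) = arctan(9/20) (quadrant-adjusted) = 24.23°


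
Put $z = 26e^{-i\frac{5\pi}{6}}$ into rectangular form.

a = r cos θ = 26 * -sqrt(3)/2 = -13*sqrt(3)
b = r sin θ = 26 * -1/2 = -13
z = -13*sqrt(3) - 13i


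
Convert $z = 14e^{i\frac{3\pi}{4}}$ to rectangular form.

a = r cos θ = 14 * -sqrt(2)/2 = -7*sqrt(2)
b = r sin θ = 14 * sqrt(2)/2 = 7*sqrt(2)
z = -7*sqrt(2) + 7*sqrt(2)i


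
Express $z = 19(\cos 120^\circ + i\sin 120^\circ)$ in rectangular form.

a = r cos θ = 19 * -1/2 = -19/2
b = r sin θ = 19 * sqrt(3)/2 = 19*sqrt(3)/2
z = -19/2 + (19*sqrt(3)/2)i


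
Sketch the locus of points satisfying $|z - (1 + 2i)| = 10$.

|z - z0| = r describes a circle centered at z0 with radius r
Here z0 = 1 + 2i and r = 10
Locus: Circle centered at (1, 2) with radius 10


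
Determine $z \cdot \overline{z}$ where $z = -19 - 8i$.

z * conjugate(z) = |z|^2 = a^2 + b^2
= (-19)^2 + (-8)^2 = 425


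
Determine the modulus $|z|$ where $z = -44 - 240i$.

|z| = sqrt(a^2 + b^2) = sqrt((-44)^2 + (-240)^2) = sqrt(59536) = 244


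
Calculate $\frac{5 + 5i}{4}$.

Divisor is real, so divide each part by 4:
= 5/4 + (5/4)i


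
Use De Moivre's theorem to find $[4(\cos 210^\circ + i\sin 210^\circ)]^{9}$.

By De Moivre: z^n = r^n(cos(nθ) + i sin(nθ))
= 4^9(cos(9*210°) + i sin(9*210°))
= 262144(cos 90° + i sin 90°)
= 262144i


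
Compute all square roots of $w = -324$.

|w| = 324, arg(w) = 180°
Root modulus = 324^(1/2) = 18
Root arguments: θ_k = (180° + 360°k)/2 for k = 0, 1, ..., 1
Roots: 18i, -18i


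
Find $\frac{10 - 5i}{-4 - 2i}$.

Multiply numerator and denominator by conjugate (-4 + 2i):
= (10 - 5i)(-4 + 2i) / ((-4)^2 + (-2)^2)
= (-30 + 40i) / 20
Divide through by 10: (-3 + 4i) / 2
= -3/2 + 2i


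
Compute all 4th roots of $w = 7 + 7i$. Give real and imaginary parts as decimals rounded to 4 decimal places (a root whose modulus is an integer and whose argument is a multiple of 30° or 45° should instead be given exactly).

|w| = sqrt(98) ≈ 9.899495, arg(w) = 45°
Root modulus = sqrt(98)^(1/4) ≈ 1.773794
Root arguments: θ_k = (45° + 360°k)/4 for k = 0, 1, ..., 3
Compute each root as (root modulus)(cos θ_k + i sin θ_k) using full-precision intermediates, then round to 4 decimal places.
Roots: 1.7397 + 0.3461i, -0.3461 + 1.7397i, -1.7397 - 0.3461i, 0.3461 - 1.7397i


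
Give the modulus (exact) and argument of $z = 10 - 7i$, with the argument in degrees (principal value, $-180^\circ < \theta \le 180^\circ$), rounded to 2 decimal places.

|z| = sqrt(10^2 + (-7)^2) = sqrt(149)
arg(z) = arctan(b/a) = arctan(-7/10) (quadrant-adjusted) = -34.99°


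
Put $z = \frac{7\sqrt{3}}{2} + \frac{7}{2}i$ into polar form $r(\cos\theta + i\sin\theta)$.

r = |z| = sqrt(a^2 + b^2) = sqrt((7*sqrt(3)/2)^2 + (7/2)^2) = sqrt(147/4 + 49/4) = sqrt(49) = 7
θ = arctan(b/a) = arctan(3.5/6.0622) (quadrant-adjusted) = 30°
z = 7(cos 30° + i sin 30°)


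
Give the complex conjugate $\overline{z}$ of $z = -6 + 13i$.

If z = a + bi, then conjugate(z) = a - bi
conjugate(-6 + 13i) = -6 - 13i


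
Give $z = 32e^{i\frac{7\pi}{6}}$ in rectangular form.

a = r cos θ = 32 * -sqrt(3)/2 = -16*sqrt(3)
b = r sin θ = 32 * -1/2 = -16
z = -16*sqrt(3) - 16i


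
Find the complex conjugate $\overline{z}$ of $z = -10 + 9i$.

If z = a + bi, then conjugate(z) = a - bi
conjugate(-10 + 9i) = -10 - 9i


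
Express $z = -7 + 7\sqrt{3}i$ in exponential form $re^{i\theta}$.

r = |z| = sqrt((-7)^2 + (7*sqrt(3))^2) = sqrt(49 + 147) = sqrt(196) = 14
θ = arctan(b/a) = arctan(12.1244/-7) (quadrant-adjusted) = 120° = 2π/3
z = 14e^(i*2π/3)


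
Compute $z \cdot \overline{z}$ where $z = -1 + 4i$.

z * conjugate(z) = |z|^2 = a^2 + b^2
= (-1)^2 + 4^2 = 17


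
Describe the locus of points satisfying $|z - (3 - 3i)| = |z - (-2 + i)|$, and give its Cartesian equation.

|z - z1| = |z - z2| means z is equidistant from z1 and z2,
i.e. the perpendicular bisector of the segment from (3, -3) to (-2, 1) (midpoint (1/2, -1)).
With z = x + yi, square both sides:
(x - 3)^2 + (y - (-3))^2 = (x - (-2))^2 + (y - 1)^2
The x^2 and y^2 terms cancel: -10x + 8y = 5 - 18 = -13
Simplify: 10x - 8y = 13
Locus: Perpendicular bisector of the segment from (3, -3) to (-2, 1): the line 10x - 8y = 13


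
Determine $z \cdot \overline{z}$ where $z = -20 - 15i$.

z * conjugate(z) = |z|^2 = a^2 + b^2
= (-20)^2 + (-15)^2 = 625


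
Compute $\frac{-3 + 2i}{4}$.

Divisor is real, so divide each part by 4:
= -3/4 + (1/2)i


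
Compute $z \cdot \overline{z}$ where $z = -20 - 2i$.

z * conjugate(z) = |z|^2 = a^2 + b^2
= (-20)^2 + (-2)^2 = 404


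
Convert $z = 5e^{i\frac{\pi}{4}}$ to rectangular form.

a = r cos θ = 5 * sqrt(2)/2 = 5*sqrt(2)/2
b = r sin θ = 5 * sqrt(2)/2 = 5*sqrt(2)/2
z = 5*sqrt(2)/2 + (5*sqrt(2)/2)i


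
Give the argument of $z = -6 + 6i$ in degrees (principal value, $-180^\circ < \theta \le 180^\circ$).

θ = arctan(b/a) = arctan(6/-6) (quadrant-adjusted) = 135°


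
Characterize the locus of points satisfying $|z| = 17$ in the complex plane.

|z| = 17 means sqrt(x^2 + y^2) = 17
This is a circle of radius 17 centered at the origin


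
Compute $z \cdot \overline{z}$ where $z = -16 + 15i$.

z * conjugate(z) = |z|^2 = a^2 + b^2
= (-16)^2 + 15^2 = 481


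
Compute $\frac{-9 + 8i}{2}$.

Divisor is real, so divide each part by 2:
= -9/2 + 4i


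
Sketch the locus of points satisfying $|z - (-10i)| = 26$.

|z - z0| = r describes a circle centered at z0 with radius r
Here z0 = -10i and r = 26
Locus: Circle centered at (0, -10) with radius 26


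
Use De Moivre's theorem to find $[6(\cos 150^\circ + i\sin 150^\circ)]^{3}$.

By De Moivre: z^n = r^n(cos(nθ) + i sin(nθ))
= 6^3(cos(3*150°) + i sin(3*150°))
= 216(cos 90° + i sin 90°)
= 216i


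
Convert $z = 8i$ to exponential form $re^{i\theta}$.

r = |z| = sqrt((0)^2 + (8)^2) = sqrt(0 + 64) = sqrt(64) = 8
a = 0 and b > 0, so z lies on the positive imaginary axis: θ = 90° = π/2
z = 8e^(i*π/2)


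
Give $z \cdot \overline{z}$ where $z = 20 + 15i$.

z * conjugate(z) = |z|^2 = a^2 + b^2
= 20^2 + 15^2 = 625


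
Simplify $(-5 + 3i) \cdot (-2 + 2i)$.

(a1*a2 - b1*b2) + (a1*b2 + b1*a2)i
= (10 - 6) + (-10 + (-6))i
= 4 - 16i


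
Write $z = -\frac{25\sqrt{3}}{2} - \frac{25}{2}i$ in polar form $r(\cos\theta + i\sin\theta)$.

r = |z| = sqrt(a^2 + b^2) = sqrt((-25*sqrt(3)/2)^2 + (-25/2)^2) = sqrt(1875/4 + 625/4) = sqrt(625) = 25
θ = arctan(b/a) = arctan(-12.5/-21.6506) (quadrant-adjusted) = 210°
z = 25(cos 210° + i sin 210°)


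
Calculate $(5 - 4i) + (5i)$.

(5 + 0) + (-4 + 5)i = 5 + i


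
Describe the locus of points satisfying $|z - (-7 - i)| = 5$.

|z - z0| = r describes a circle centered at z0 with radius r
Here z0 = -7 - i and r = 5
Locus: Circle centered at (-7, -1) with radius 5


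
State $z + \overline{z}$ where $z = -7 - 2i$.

z + conjugate(z) = (a + bi) + (a - bi) = 2a
= 2 * (-7) = -14


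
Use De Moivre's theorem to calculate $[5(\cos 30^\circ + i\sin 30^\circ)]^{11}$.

By De Moivre: z^n = r^n(cos(nθ) + i sin(nθ))
= 5^11(cos(11*30°) + i sin(11*30°))
= 48828125(cos 330° + i sin 330°)
= 48828125*sqrt(3)/2 - (48828125/2)i


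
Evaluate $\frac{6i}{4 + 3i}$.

Multiply numerator and denominator by conjugate (4 - 3i):
= (6i)(4 - 3i) / (4^2 + 3^2)
= (18 + 24i) / 25
= 18/25 + (24/25)i


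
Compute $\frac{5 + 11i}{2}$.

Divisor is real, so divide each part by 2:
= 5/2 + (11/2)i


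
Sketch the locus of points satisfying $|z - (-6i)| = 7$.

|z - z0| = r describes a circle centered at z0 with radius r
Here z0 = -6i and r = 7
Locus: Circle centered at (0, -6) with radius 7


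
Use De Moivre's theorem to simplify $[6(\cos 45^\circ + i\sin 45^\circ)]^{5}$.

By De Moivre: z^n = r^n(cos(nθ) + i sin(nθ))
= 6^5(cos(5*45°) + i sin(5*45°))
= 7776(cos 225° + i sin 225°)
= -3888*sqrt(2) - 3888*sqrt(2)i


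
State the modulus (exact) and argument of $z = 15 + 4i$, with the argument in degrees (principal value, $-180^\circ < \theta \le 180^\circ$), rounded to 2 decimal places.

|z| = sqrt(15^2 + 4^2) = sqrt(241)
arg(z) = arctan(b/a) = arctan(4/15) (quadrant-adjusted) = 14.93°


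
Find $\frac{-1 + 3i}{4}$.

Divisor is real, so divide each part by 4:
= -1/4 + (3/4)i


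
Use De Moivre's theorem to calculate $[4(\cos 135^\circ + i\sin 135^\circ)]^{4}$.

By De Moivre: z^n = r^n(cos(nθ) + i sin(nθ))
= 4^4(cos(4*135°) + i sin(4*135°))
= 256(cos 180° + i sin 180°)
= -256


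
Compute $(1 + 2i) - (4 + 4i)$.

(1 - 4) + (2 - 4)i = -3 - 2i


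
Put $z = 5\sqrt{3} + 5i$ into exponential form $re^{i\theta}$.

r = |z| = sqrt((5*sqrt(3))^2 + (5)^2) = sqrt(75 + 25) = sqrt(100) = 10
θ = arctan(b/a) = arctan(5/8.6603) (quadrant-adjusted) = 30° = π/6
z = 10e^(i*π/6)


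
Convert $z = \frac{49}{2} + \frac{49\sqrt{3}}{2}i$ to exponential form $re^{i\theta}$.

r = |z| = sqrt((49/2)^2 + (49*sqrt(3)/2)^2) = sqrt(2401/4 + 7203/4) = sqrt(2401) = 49
θ = arctan(b/a) = arctan(42.4352/24.5) (quadrant-adjusted) = 60° = π/3
z = 49e^(i*π/3)


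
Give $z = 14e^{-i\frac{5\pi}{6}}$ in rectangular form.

a = r cos θ = 14 * -sqrt(3)/2 = -7*sqrt(3)
b = r sin θ = 14 * -1/2 = -7
z = -7*sqrt(3) - 7i


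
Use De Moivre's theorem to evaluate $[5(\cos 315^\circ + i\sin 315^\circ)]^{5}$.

By De Moivre: z^n = r^n(cos(nθ) + i sin(nθ))
= 5^5(cos(5*315°) + i sin(5*315°))
= 3125(cos 135° + i sin 135°)
= -3125*sqrt(2)/2 + (3125*sqrt(2)/2)i


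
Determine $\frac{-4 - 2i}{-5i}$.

Multiply numerator and denominator by conjugate (5i):
= (-4 - 2i)(5i) / (0^2 + (-5)^2)
= (10 - 20i) / 25
Divide through by 5: (2 - 4i) / 5
= 2/5 - (4/5)i


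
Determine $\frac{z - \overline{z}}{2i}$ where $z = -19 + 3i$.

z - conjugate(z) = 2bi
(z - conjugate(z))/(2i) = 2bi/(2i) = b = 3


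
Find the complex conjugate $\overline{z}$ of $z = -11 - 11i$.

If z = a + bi, then conjugate(z) = a - bi
conjugate(-11 - 11i) = -11 + 11i


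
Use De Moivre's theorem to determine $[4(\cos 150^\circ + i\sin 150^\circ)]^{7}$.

By De Moivre: z^n = r^n(cos(nθ) + i sin(nθ))
= 4^7(cos(7*150°) + i sin(7*150°))
= 16384(cos 330° + i sin 330°)
= 8192*sqrt(3) - 8192i


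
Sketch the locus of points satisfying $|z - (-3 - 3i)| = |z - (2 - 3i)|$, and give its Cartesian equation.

|z - z1| = |z - z2| means z is equidistant from z1 and z2,
i.e. the perpendicular bisector of the segment from (-3, -3) to (2, -3) (midpoint (-1/2, -3)).
With z = x + yi, square both sides:
(x - (-3))^2 + (y - (-3))^2 = (x - 2)^2 + (y - (-3))^2
The x^2 and y^2 terms cancel: 10x + 0y = 13 - 18 = -5
Simplify: x = -1/2
Locus: Perpendicular bisector of the segment from (-3, -3) to (2, -3): the line x = -1/2


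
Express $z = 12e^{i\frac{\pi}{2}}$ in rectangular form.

a = r cos θ = 12 * 0 = 0
b = r sin θ = 12 * 1 = 12
z = 12i


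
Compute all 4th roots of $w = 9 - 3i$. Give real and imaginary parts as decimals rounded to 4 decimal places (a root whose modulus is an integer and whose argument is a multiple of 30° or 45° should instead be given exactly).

|w| = sqrt(90) ≈ 9.486833, arg(w) ≈ 341.565051°
Root modulus = sqrt(90)^(1/4) ≈ 1.755013
Root arguments: θ_k = (arg(w) + 360°k)/4 for k = 0, 1, ..., 3
Compute each root as (root modulus)(cos θ_k + i sin θ_k) using full-precision intermediates, then round to 4 decimal places.
Roots: 0.1410 + 1.7493i, -1.7493 + 0.1410i, -0.1410 - 1.7493i, 1.7493 - 0.1410i


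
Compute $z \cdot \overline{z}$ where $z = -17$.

z * conjugate(z) = |z|^2 = a^2 + b^2
= (-17)^2 + 0^2 = 289


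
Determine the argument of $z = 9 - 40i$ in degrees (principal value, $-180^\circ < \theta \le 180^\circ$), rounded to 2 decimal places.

θ = arctan(b/a) = arctan(-40/9) (quadrant-adjusted) = -77.32°


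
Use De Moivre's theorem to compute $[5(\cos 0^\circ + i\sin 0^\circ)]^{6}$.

By De Moivre: z^n = r^n(cos(nθ) + i sin(nθ))
= 5^6(cos(6*0°) + i sin(6*0°))
= 15625(cos 0° + i sin 0°)
= 15625


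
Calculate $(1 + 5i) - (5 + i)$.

(1 - 5) + (5 - 1)i = -4 + 4i


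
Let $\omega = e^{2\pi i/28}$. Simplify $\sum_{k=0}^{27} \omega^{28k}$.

Since 28 divides 28, ω^28 = (ω^28)^1 = 1^1 = 1, so every term is 1.
Sum = 28 · 1 = 28


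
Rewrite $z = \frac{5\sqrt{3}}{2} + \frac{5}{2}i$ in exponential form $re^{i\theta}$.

r = |z| = sqrt((5*sqrt(3)/2)^2 + (5/2)^2) = sqrt(75/4 + 25/4) = sqrt(25) = 5
θ = arctan(b/a) = arctan(2.5/4.3301) (quadrant-adjusted) = 30° = π/6
z = 5e^(i*π/6)


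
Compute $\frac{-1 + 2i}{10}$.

Divisor is real, so divide each part by 10:
= -1/10 + (1/5)i


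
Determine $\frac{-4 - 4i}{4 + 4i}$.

Multiply numerator and denominator by conjugate (4 - 4i):
= (-4 - 4i)(4 - 4i) / (4^2 + 4^2)
= (-32) / 32
= -1


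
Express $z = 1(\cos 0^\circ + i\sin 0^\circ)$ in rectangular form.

a = r cos θ = 1 * 1 = 1
b = r sin θ = 1 * 0 = 0
z = 1


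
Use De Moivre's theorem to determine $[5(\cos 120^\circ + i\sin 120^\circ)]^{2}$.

By De Moivre: z^n = r^n(cos(nθ) + i sin(nθ))
= 5^2(cos(2*120°) + i sin(2*120°))
= 25(cos 240° + i sin 240°)
= -25/2 - (25*sqrt(3)/2)i


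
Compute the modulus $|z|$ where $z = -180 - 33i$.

|z| = sqrt(a^2 + b^2) = sqrt((-180)^2 + (-33)^2) = sqrt(33489) = 183


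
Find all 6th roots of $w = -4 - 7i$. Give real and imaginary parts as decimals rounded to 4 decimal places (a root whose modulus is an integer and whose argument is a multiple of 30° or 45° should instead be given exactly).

|w| = sqrt(65) ≈ 8.062258, arg(w) ≈ 240.255119°
Root modulus = sqrt(65)^(1/6) ≈ 1.416042
Root arguments: θ_k = (arg(w) + 360°k)/6 for k = 0, 1, ..., 5
Compute each root as (root modulus)(cos θ_k + i sin θ_k) using full-precision intermediates, then round to 4 decimal places.
Roots: 1.0841 + 0.9110i, -0.2469 + 1.3943i, -1.3310 + 0.4833i, -1.0841 - 0.9110i, 0.2469 - 1.3943i, 1.3310 - 0.4833i


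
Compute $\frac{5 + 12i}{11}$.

Divisor is real, so divide each part by 11:
= 5/11 + (12/11)i


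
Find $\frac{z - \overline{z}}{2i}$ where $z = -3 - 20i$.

z - conjugate(z) = 2bi
(z - conjugate(z))/(2i) = 2bi/(2i) = b = -20


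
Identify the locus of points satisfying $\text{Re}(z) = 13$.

Re(z) = x where z = x + yi; the equation x = 13 is satisfied by all points with that x-coordinate
Locus: Vertical line x = 13


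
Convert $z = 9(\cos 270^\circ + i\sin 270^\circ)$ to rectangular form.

a = r cos θ = 9 * 0 = 0
b = r sin θ = 9 * -1 = -9
z = -9i


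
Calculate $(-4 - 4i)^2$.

(a + bi)^2 = a^2 - b^2 + 2abi
= (-4)^2 - (-4)^2 + 2*(-4)*(-4)i
= 32i


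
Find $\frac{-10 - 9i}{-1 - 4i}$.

Multiply numerator and denominator by conjugate (-1 + 4i):
= (-10 - 9i)(-1 + 4i) / ((-1)^2 + (-4)^2)
= (46 - 31i) / 17
= 46/17 - (31/17)i


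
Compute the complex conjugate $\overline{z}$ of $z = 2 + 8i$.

If z = a + bi, then conjugate(z) = a - bi
conjugate(2 + 8i) = 2 - 8i


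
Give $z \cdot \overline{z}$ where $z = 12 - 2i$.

z * conjugate(z) = |z|^2 = a^2 + b^2
= 12^2 + (-2)^2 = 148


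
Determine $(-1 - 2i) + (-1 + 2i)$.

(-1 + (-1)) + (-2 + 2)i = -2


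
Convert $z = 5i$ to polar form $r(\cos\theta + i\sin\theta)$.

r = |z| = sqrt(a^2 + b^2) = sqrt((0)^2 + (5)^2) = sqrt(0 + 25) = sqrt(25) = 5
a = 0 and b > 0, so z lies on the positive imaginary axis: θ = 90°
z = 5(cos 90° + i sin 90°)


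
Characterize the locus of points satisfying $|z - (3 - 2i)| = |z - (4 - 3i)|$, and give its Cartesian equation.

|z - z1| = |z - z2| means z is equidistant from z1 and z2,
i.e. the perpendicular bisector of the segment from (3, -2) to (4, -3) (midpoint (7/2, -5/2)).
With z = x + yi, square both sides:
(x - 3)^2 + (y - (-2))^2 = (x - 4)^2 + (y - (-3))^2
The x^2 and y^2 terms cancel: 2x + (-2)y = 25 - 13 = 12
Simplify: x - y = 6
Locus: Perpendicular bisector of the segment from (3, -2) to (4, -3): the line x - y = 6


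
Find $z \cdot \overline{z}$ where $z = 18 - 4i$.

z * conjugate(z) = |z|^2 = a^2 + b^2
= 18^2 + (-4)^2 = 340


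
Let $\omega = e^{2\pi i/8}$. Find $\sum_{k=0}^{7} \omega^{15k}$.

Let ζ = ω^15 = e^(2πi·15/8). Since 8 ∤ 15, ζ ≠ 1.
Sum = Σ_{k=0}^{7} ζ^k = (ζ^8 - 1)/(ζ - 1) = (ω^{15·8} - 1)/(ζ - 1) = (1 - 1)/(ζ - 1) = 0


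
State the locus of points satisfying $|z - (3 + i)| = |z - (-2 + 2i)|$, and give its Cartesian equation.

|z - z1| = |z - z2| means z is equidistant from z1 and z2,
i.e. the perpendicular bisector of the segment from (3, 1) to (-2, 2) (midpoint (1/2, 3/2)).
With z = x + yi, square both sides:
(x - 3)^2 + (y - 1)^2 = (x - (-2))^2 + (y - 2)^2
The x^2 and y^2 terms cancel: -10x + 2y = 8 - 10 = -2
Simplify: 5x - y = 1
Locus: Perpendicular bisector of the segment from (3, 1) to (-2, 2): the line 5x - y = 1


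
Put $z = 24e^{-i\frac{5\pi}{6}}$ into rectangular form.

a = r cos θ = 24 * -sqrt(3)/2 = -12*sqrt(3)
b = r sin θ = 24 * -1/2 = -12
z = -12*sqrt(3) - 12i


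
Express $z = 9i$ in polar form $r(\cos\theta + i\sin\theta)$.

r = |z| = sqrt(a^2 + b^2) = sqrt((0)^2 + (9)^2) = sqrt(0 + 81) = sqrt(81) = 9
a = 0 and b > 0, so z lies on the positive imaginary axis: θ = 90°
z = 9(cos 90° + i sin 90°)


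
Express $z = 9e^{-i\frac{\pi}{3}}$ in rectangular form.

a = r cos θ = 9 * 1/2 = 9/2
b = r sin θ = 9 * -sqrt(3)/2 = -9*sqrt(3)/2
z = 9/2 - (9*sqrt(3)/2)i


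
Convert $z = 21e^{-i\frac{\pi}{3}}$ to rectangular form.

a = r cos θ = 21 * 1/2 = 21/2
b = r sin θ = 21 * -sqrt(3)/2 = -21*sqrt(3)/2
z = 21/2 - (21*sqrt(3)/2)i


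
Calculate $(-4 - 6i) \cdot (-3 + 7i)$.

(a1*a2 - b1*b2) + (a1*b2 + b1*a2)i
= (12 - (-42)) + (-28 + 18)i
= 54 - 10i


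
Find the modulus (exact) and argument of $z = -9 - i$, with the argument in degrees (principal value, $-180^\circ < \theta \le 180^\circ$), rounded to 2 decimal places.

|z| = sqrt((-9)^2 + (-1)^2) = sqrt(82)
arg(z) = arctan(b/a) = arctan(-1/-9) (quadrant-adjusted) = -173.66°


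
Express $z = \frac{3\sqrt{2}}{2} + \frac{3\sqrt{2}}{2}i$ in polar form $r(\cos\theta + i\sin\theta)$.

r = |z| = sqrt(a^2 + b^2) = sqrt((3*sqrt(2)/2)^2 + (3*sqrt(2)/2)^2) = sqrt(9/2 + 9/2) = sqrt(9) = 3
θ = arctan(b/a) = arctan(2.1213/2.1213) (quadrant-adjusted) = 45°
z = 3(cos 45° + i sin 45°)


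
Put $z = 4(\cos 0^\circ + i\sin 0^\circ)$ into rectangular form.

a = r cos θ = 4 * 1 = 4
b = r sin θ = 4 * 0 = 0
z = 4


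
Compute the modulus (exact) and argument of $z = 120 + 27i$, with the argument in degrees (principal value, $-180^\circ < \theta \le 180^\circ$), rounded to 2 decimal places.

|z| = sqrt(120^2 + 27^2) = 123
arg(z) = arctan(b/a) = arctan(27/120) (quadrant-adjusted) = 12.68°


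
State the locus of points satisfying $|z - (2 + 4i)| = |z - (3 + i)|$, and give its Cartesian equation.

|z - z1| = |z - z2| means z is equidistant from z1 and z2,
i.e. the perpendicular bisector of the segment from (2, 4) to (3, 1) (midpoint (5/2, 5/2)).
With z = x + yi, square both sides:
(x - 2)^2 + (y - 4)^2 = (x - 3)^2 + (y - 1)^2
The x^2 and y^2 terms cancel: 2x + (-6)y = 10 - 20 = -10
Simplify: x - 3y = -5
Locus: Perpendicular bisector of the segment from (2, 4) to (3, 1): the line x - 3y = -5


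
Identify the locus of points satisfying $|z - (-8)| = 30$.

|z - z0| = r describes a circle centered at z0 with radius r
Here z0 = -8 and r = 30
Locus: Circle centered at (-8, 0) with radius 30


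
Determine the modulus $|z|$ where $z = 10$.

|z| = sqrt(a^2 + b^2) = sqrt(10^2 + 0^2) = sqrt(100) = 10


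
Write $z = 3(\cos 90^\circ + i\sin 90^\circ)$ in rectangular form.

a = r cos θ = 3 * 0 = 0
b = r sin θ = 3 * 1 = 3
z = 3i


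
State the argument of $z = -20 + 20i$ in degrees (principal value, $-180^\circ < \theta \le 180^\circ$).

θ = arctan(b/a) = arctan(20/-20) (quadrant-adjusted) = 135°


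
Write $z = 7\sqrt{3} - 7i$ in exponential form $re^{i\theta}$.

r = |z| = sqrt((7*sqrt(3))^2 + (-7)^2) = sqrt(147 + 49) = sqrt(196) = 14
θ = arctan(b/a) = arctan(-7/12.1244) (quadrant-adjusted) = -30° = -π/6
z = 14e^(-i*π/6)


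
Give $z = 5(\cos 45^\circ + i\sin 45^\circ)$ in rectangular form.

a = r cos θ = 5 * sqrt(2)/2 = 5*sqrt(2)/2
b = r sin θ = 5 * sqrt(2)/2 = 5*sqrt(2)/2
z = 5*sqrt(2)/2 + (5*sqrt(2)/2)i


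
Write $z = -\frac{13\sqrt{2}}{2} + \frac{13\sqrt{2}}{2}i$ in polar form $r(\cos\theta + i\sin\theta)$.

r = |z| = sqrt(a^2 + b^2) = sqrt((-13*sqrt(2)/2)^2 + (13*sqrt(2)/2)^2) = sqrt(169/2 + 169/2) = sqrt(169) = 13
θ = arctan(b/a) = arctan(9.1924/-9.1924) (quadrant-adjusted) = 135°
z = 13(cos 135° + i sin 135°)


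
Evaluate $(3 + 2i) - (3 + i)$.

(3 - 3) + (2 - 1)i = i


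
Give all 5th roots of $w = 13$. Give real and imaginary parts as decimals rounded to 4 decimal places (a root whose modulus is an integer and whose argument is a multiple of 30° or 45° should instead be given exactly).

|w| = 13, arg(w) = 0°
Root modulus = 13^(1/5) ≈ 1.670278
Root arguments: θ_k = (0° + 360°k)/5 for k = 0, 1, ..., 4
Compute each root as (root modulus)(cos θ_k + i sin θ_k) using full-precision intermediates, then round to 4 decimal places.
Roots: 1.6703, 0.5161 + 1.5885i, -1.3513 + 0.9818i, -1.3513 - 0.9818i, 0.5161 - 1.5885i


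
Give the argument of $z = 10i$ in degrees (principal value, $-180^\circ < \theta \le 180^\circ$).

a = 0 and b > 0, so z lies on the positive imaginary axis: θ = 90°


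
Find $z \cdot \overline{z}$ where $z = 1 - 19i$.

z * conjugate(z) = |z|^2 = a^2 + b^2
= 1^2 + (-19)^2 = 362


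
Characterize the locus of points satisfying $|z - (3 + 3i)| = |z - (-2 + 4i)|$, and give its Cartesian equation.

|z - z1| = |z - z2| means z is equidistant from z1 and z2,
i.e. the perpendicular bisector of the segment from (3, 3) to (-2, 4) (midpoint (1/2, 7/2)).
With z = x + yi, square both sides:
(x - 3)^2 + (y - 3)^2 = (x - (-2))^2 + (y - 4)^2
The x^2 and y^2 terms cancel: -10x + 2y = 20 - 18 = 2
Simplify: 5x - y = -1
Locus: Perpendicular bisector of the segment from (3, 3) to (-2, 4): the line 5x - y = -1


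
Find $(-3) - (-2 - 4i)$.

(-3 - (-2)) + (0 - (-4))i = -1 + 4i


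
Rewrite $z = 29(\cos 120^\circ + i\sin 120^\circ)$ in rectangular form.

a = r cos θ = 29 * -1/2 = -29/2
b = r sin θ = 29 * sqrt(3)/2 = 29*sqrt(3)/2
z = -29/2 + (29*sqrt(3)/2)i


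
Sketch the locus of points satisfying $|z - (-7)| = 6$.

|z - z0| = r describes a circle centered at z0 with radius r
Here z0 = -7 and r = 6
Locus: Circle centered at (-7, 0) with radius 6


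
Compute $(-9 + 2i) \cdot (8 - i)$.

(a1*a2 - b1*b2) + (a1*b2 + b1*a2)i
= (-72 - (-2)) + (9 + 16)i
= -70 + 25i


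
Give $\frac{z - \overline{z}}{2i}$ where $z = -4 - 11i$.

z - conjugate(z) = 2bi
(z - conjugate(z))/(2i) = 2bi/(2i) = b = -11


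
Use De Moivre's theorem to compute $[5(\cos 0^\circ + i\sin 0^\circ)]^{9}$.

By De Moivre: z^n = r^n(cos(nθ) + i sin(nθ))
= 5^9(cos(9*0°) + i sin(9*0°))
= 1953125(cos 0° + i sin 0°)
= 1953125


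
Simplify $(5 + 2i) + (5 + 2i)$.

(5 + 5) + (2 + 2)i = 10 + 4i


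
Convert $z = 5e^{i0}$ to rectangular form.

a = r cos θ = 5 * 1 = 5
b = r sin θ = 5 * 0 = 0
z = 5


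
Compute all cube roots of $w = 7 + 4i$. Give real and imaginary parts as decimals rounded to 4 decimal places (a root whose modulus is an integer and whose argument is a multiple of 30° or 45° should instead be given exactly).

|w| = sqrt(65) ≈ 8.062258, arg(w) ≈ 29.744881°
Root modulus = sqrt(65)^(1/3) ≈ 2.005175
Root arguments: θ_k = (arg(w) + 360°k)/3 for k = 0, 1, ..., 2
Compute each root as (root modulus)(cos θ_k + i sin θ_k) using full-precision intermediates, then round to 4 decimal places.
Roots: 1.9752 + 0.3453i, -1.2866 + 1.5380i, -0.6886 - 1.8832i


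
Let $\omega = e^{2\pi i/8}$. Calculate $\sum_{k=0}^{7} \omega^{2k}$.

Let ζ = ω^2 = e^(2πi·2/8). Since 8 ∤ 2, ζ ≠ 1.
Sum = Σ_{k=0}^{7} ζ^k = (ζ^8 - 1)/(ζ - 1) = (ω^{2·8} - 1)/(ζ - 1) = (1 - 1)/(ζ - 1) = 0


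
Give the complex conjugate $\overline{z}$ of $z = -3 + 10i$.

If z = a + bi, then conjugate(z) = a - bi
conjugate(-3 + 10i) = -3 - 10i


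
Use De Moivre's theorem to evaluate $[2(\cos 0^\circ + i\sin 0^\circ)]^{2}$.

By De Moivre: z^n = r^n(cos(nθ) + i sin(nθ))
= 2^2(cos(2*0°) + i sin(2*0°))
= 4(cos 0° + i sin 0°)
= 4


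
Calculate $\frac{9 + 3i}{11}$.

Divisor is real, so divide each part by 11:
= 9/11 + (3/11)i


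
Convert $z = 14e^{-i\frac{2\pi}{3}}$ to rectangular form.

a = r cos θ = 14 * -1/2 = -7
b = r sin θ = 14 * -sqrt(3)/2 = -7*sqrt(3)
z = -7 - 7*sqrt(3)i


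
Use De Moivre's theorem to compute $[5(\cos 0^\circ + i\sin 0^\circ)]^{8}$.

By De Moivre: z^n = r^n(cos(nθ) + i sin(nθ))
= 5^8(cos(8*0°) + i sin(8*0°))
= 390625(cos 0° + i sin 0°)
= 390625


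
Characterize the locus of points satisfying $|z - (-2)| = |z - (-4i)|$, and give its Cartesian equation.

|z - z1| = |z - z2| means z is equidistant from z1 and z2,
i.e. the perpendicular bisector of the segment from (-2, 0) to (0, -4) (midpoint (-1, -2)).
With z = x + yi, square both sides:
(x - (-2))^2 + (y - 0)^2 = (x - 0)^2 + (y - (-4))^2
The x^2 and y^2 terms cancel: 4x + (-8)y = 16 - 4 = 12
Simplify: x - 2y = 3
Locus: Perpendicular bisector of the segment from (-2, 0) to (0, -4): the line x - 2y = 3


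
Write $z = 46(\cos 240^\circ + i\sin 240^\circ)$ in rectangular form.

a = r cos θ = 46 * -1/2 = -23
b = r sin θ = 46 * -sqrt(3)/2 = -23*sqrt(3)
z = -23 - 23*sqrt(3)i


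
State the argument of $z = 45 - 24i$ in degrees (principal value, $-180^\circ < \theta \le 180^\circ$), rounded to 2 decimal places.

θ = arctan(b/a) = arctan(-24/45) (quadrant-adjusted) = -28.07°


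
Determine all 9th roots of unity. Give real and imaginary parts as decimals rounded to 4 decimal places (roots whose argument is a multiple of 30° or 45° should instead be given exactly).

ω_k = e^(2πik/9) = cos(2πk/9) + i sin(2πk/9) for k = 0, 1, ..., 8
Roots: 1, 0.7660 + 0.6428i, 0.1736 + 0.9848i, -1/2 + (sqrt(3)/2)i, -0.9397 + 0.3420i, -0.9397 - 0.3420i, -1/2 - (sqrt(3)/2)i, 0.1736 - 0.9848i, 0.7660 - 0.6428i


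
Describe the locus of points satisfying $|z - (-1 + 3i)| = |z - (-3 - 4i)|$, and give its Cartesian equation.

|z - z1| = |z - z2| means z is equidistant from z1 and z2,
i.e. the perpendicular bisector of the segment from (-1, 3) to (-3, -4) (midpoint (-2, -1/2)).
With z = x + yi, square both sides:
(x - (-1))^2 + (y - 3)^2 = (x - (-3))^2 + (y - (-4))^2
The x^2 and y^2 terms cancel: -4x + (-14)y = 25 - 10 = 15
Simplify: 4x + 14y = -15
Locus: Perpendicular bisector of the segment from (-1, 3) to (-3, -4): the line 4x + 14y = -15


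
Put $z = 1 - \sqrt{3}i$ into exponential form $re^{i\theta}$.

r = |z| = sqrt((1)^2 + (-sqrt(3))^2) = sqrt(1 + 3) = sqrt(4) = 2
θ = arctan(b/a) = arctan(-1.7321/1) (quadrant-adjusted) = -60° = -π/3
z = 2e^(-i*π/3)


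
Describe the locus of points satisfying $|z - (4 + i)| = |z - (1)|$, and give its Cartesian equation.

|z - z1| = |z - z2| means z is equidistant from z1 and z2,
i.e. the perpendicular bisector of the segment from (4, 1) to (1, 0) (midpoint (5/2, 1/2)).
With z = x + yi, square both sides:
(x - 4)^2 + (y - 1)^2 = (x - 1)^2 + (y - 0)^2
The x^2 and y^2 terms cancel: -6x + (-2)y = 1 - 17 = -16
Simplify: 3x + y = 8
Locus: Perpendicular bisector of the segment from (4, 1) to (1, 0): the line 3x + y = 8


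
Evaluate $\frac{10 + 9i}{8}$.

Divisor is real, so divide each part by 8:
= 5/4 + (9/8)i


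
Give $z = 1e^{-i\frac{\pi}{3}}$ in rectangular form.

a = r cos θ = 1 * 1/2 = 1/2
b = r sin θ = 1 * -sqrt(3)/2 = -sqrt(3)/2
z = 1/2 - (sqrt(3)/2)i


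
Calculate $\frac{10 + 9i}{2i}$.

Multiply numerator and denominator by conjugate (-2i):
= (10 + 9i)(-2i) / (0^2 + 2^2)
= (18 - 20i) / 4
Divide through by 2: (9 - 10i) / 2
= 9/2 - 5i


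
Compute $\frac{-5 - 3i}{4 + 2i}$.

Multiply numerator and denominator by conjugate (4 - 2i):
= (-5 - 3i)(4 - 2i) / (4^2 + 2^2)
= (-26 - 2i) / 20
Divide through by 2: (-13 - i) / 10
= -13/10 - (1/10)i


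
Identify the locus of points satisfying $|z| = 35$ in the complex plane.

|z| = 35 means sqrt(x^2 + y^2) = 35
This is a circle of radius 35 centered at the origin


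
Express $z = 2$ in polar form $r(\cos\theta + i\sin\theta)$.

r = |z| = sqrt(a^2 + b^2) = sqrt((2)^2 + (0)^2) = sqrt(4 + 0) = sqrt(4) = 2
b = 0 and a > 0, so z lies on the positive real axis: θ = 0°
z = 2(cos 0° + i sin 0°)


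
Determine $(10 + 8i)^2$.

(a + bi)^2 = a^2 - b^2 + 2abi
= 10^2 - 8^2 + 2*10*8i
= 36 + 160i


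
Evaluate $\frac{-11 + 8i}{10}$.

Divisor is real, so divide each part by 10:
= -11/10 + (4/5)i


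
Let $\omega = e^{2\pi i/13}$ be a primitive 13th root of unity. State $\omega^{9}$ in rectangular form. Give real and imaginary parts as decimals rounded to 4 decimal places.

ω^9 = e^(2πi·9/13) = e^(i·18π/13)
= cos(18π/13) + i sin(18π/13)
= -0.3546 - 0.9350i


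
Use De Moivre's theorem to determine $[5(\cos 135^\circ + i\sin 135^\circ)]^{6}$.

By De Moivre: z^n = r^n(cos(nθ) + i sin(nθ))
= 5^6(cos(6*135°) + i sin(6*135°))
= 15625(cos 90° + i sin 90°)
= 15625i


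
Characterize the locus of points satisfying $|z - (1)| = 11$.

|z - z0| = r describes a circle centered at z0 with radius r
Here z0 = 1 and r = 11
Locus: Circle centered at (1, 0) with radius 11


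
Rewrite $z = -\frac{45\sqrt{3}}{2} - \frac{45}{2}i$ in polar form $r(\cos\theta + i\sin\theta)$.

r = |z| = sqrt(a^2 + b^2) = sqrt((-45*sqrt(3)/2)^2 + (-45/2)^2) = sqrt(6075/4 + 2025/4) = sqrt(2025) = 45
θ = arctan(b/a) = arctan(-22.5/-38.9711) (quadrant-adjusted) = 210°
z = 45(cos 210° + i sin 210°)


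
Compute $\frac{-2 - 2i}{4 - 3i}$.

Multiply numerator and denominator by conjugate (4 + 3i):
= (-2 - 2i)(4 + 3i) / (4^2 + (-3)^2)
= (-2 - 14i) / 25
= -2/25 - (14/25)i


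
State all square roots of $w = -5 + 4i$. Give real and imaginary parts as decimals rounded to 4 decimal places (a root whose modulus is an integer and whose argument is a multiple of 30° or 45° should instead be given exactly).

|w| = sqrt(41) ≈ 6.403124, arg(w) ≈ 141.340192°
Root modulus = sqrt(41)^(1/2) ≈ 2.530440
Root arguments: θ_k = (arg(w) + 360°k)/2 for k = 0, 1, ..., 1
Compute each root as (root modulus)(cos θ_k + i sin θ_k) using full-precision intermediates, then round to 4 decimal places.
Roots: 0.8376 + 2.3878i, -0.8376 - 2.3878i


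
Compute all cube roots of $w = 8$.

|w| = 8, arg(w) = 0°
Root modulus = 8^(1/3) = 2
Root arguments: θ_k = (0° + 360°k)/3 for k = 0, 1, ..., 2
Roots: 2, -1 + sqrt(3)i, -1 - sqrt(3)i


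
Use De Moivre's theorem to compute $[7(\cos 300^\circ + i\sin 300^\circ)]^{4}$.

By De Moivre: z^n = r^n(cos(nθ) + i sin(nθ))
= 7^4(cos(4*300°) + i sin(4*300°))
= 2401(cos 120° + i sin 120°)
= -2401/2 + (2401*sqrt(3)/2)i


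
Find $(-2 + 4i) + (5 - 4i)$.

(-2 + 5) + (4 + (-4))i = 3


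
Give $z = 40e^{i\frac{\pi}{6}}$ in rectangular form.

a = r cos θ = 40 * sqrt(3)/2 = 20*sqrt(3)
b = r sin θ = 40 * 1/2 = 20
z = 20*sqrt(3) + 20i


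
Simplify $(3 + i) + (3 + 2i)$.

(3 + 3) + (1 + 2)i = 6 + 3i


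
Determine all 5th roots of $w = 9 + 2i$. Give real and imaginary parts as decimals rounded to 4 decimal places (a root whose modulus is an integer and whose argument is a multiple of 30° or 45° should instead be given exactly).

|w| = sqrt(85) ≈ 9.219544, arg(w) ≈ 12.528808°
Root modulus = sqrt(85)^(1/5) ≈ 1.559344
Root arguments: θ_k = (arg(w) + 360°k)/5 for k = 0, 1, ..., 4
Compute each root as (root modulus)(cos θ_k + i sin θ_k) using full-precision intermediates, then round to 4 decimal places.
Roots: 1.5579 + 0.0682i, 0.4166 + 1.5027i, -1.3004 + 0.8605i, -1.2203 - 0.9708i, 0.5462 - 1.4605i


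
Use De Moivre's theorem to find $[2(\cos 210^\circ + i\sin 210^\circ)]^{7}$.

By De Moivre: z^n = r^n(cos(nθ) + i sin(nθ))
= 2^7(cos(7*210°) + i sin(7*210°))
= 128(cos 30° + i sin 30°)
= 64*sqrt(3) + 64i


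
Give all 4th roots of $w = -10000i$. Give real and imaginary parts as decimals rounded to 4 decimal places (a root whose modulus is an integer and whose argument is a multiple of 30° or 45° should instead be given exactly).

|w| = 10000, arg(w) = 270°
Root modulus = 10000^(1/4) = 10
Root arguments: θ_k = (270° + 360°k)/4 for k = 0, 1, ..., 3
Compute each root as (root modulus)(cos θ_k + i sin θ_k) using full-precision intermediates, then round to 4 decimal places.
Roots: 3.8268 + 9.2388i, -9.2388 + 3.8268i, -3.8268 - 9.2388i, 9.2388 - 3.8268i


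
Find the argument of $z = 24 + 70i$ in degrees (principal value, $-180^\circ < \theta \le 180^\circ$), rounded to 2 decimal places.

θ = arctan(b/a) = arctan(70/24) (quadrant-adjusted) = 71.08°


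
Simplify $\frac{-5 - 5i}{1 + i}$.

Multiply numerator and denominator by conjugate (1 - i):
= (-5 - 5i)(1 - i) / (1^2 + 1^2)
= (-10) / 2
= -5


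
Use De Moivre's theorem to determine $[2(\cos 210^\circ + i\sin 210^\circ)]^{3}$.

By De Moivre: z^n = r^n(cos(nθ) + i sin(nθ))
= 2^3(cos(3*210°) + i sin(3*210°))
= 8(cos 270° + i sin 270°)
= -8i


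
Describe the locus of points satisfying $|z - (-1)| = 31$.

|z - z0| = r describes a circle centered at z0 with radius r
Here z0 = -1 and r = 31
Locus: Circle centered at (-1, 0) with radius 31


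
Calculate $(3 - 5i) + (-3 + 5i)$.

(3 + (-3)) + (-5 + 5)i = 0


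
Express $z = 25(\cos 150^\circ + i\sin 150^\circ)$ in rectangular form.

a = r cos θ = 25 * -sqrt(3)/2 = -25*sqrt(3)/2
b = r sin θ = 25 * 1/2 = 25/2
z = -25*sqrt(3)/2 + (25/2)i


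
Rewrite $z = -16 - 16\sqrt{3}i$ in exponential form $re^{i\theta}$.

r = |z| = sqrt((-16)^2 + (-16*sqrt(3))^2) = sqrt(256 + 768) = sqrt(1024) = 32
θ = arctan(b/a) = arctan(-27.7128/-16) (quadrant-adjusted) = -120° = -2π/3
z = 32e^(-i*2π/3)


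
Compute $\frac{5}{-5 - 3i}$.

Multiply numerator and denominator by conjugate (-5 + 3i):
= (5)(-5 + 3i) / ((-5)^2 + (-3)^2)
= (-25 + 15i) / 34
= -25/34 + (15/34)i


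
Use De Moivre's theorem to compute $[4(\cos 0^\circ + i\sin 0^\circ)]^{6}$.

By De Moivre: z^n = r^n(cos(nθ) + i sin(nθ))
= 4^6(cos(6*0°) + i sin(6*0°))
= 4096(cos 0° + i sin 0°)
= 4096


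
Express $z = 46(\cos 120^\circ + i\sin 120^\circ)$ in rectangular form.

a = r cos θ = 46 * -1/2 = -23
b = r sin θ = 46 * sqrt(3)/2 = 23*sqrt(3)
z = -23 + 23*sqrt(3)i


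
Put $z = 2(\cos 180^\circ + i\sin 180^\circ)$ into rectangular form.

a = r cos θ = 2 * -1 = -2
b = r sin θ = 2 * 0 = 0
z = -2


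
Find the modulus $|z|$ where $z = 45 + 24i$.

|z| = sqrt(a^2 + b^2) = sqrt(45^2 + 24^2) = sqrt(2601) = 51


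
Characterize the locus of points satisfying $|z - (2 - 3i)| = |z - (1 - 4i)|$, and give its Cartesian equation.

|z - z1| = |z - z2| means z is equidistant from z1 and z2,
i.e. the perpendicular bisector of the segment from (2, -3) to (1, -4) (midpoint (3/2, -7/2)).
With z = x + yi, square both sides:
(x - 2)^2 + (y - (-3))^2 = (x - 1)^2 + (y - (-4))^2
The x^2 and y^2 terms cancel: -2x + (-2)y = 17 - 13 = 4
Simplify: x + y = -2
Locus: Perpendicular bisector of the segment from (2, -3) to (1, -4): the line x + y = -2


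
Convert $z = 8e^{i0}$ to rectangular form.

a = r cos θ = 8 * 1 = 8
b = r sin θ = 8 * 0 = 0
z = 8


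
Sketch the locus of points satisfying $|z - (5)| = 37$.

|z - z0| = r describes a circle centered at z0 with radius r
Here z0 = 5 and r = 37
Locus: Circle centered at (5, 0) with radius 37


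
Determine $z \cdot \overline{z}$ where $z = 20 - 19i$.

z * conjugate(z) = |z|^2 = a^2 + b^2
= 20^2 + (-19)^2 = 761


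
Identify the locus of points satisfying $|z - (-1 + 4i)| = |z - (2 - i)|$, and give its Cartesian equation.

|z - z1| = |z - z2| means z is equidistant from z1 and z2,
i.e. the perpendicular bisector of the segment from (-1, 4) to (2, -1) (midpoint (1/2, 3/2)).
With z = x + yi, square both sides:
(x - (-1))^2 + (y - 4)^2 = (x - 2)^2 + (y - (-1))^2
The x^2 and y^2 terms cancel: 6x + (-10)y = 5 - 17 = -12
Simplify: 3x - 5y = -6
Locus: Perpendicular bisector of the segment from (-1, 4) to (2, -1): the line 3x - 5y = -6
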